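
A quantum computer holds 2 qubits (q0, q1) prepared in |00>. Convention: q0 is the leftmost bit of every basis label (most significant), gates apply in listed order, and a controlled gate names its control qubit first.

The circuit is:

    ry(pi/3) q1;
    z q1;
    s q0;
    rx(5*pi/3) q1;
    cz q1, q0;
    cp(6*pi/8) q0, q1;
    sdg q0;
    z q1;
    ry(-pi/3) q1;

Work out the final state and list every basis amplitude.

After the circuit, the state carries amplitude sqrt(3)*(-2 + I)/4 on |00>, I/4 on |01>, 0 on |10>, 0 on |11>.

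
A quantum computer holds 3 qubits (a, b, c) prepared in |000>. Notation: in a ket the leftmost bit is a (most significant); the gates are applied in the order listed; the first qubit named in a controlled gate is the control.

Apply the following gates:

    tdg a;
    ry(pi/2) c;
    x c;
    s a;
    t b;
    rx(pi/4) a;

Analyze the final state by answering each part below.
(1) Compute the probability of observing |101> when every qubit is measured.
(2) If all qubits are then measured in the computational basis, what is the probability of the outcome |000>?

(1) Outcome |101> occurs with probability 1/4 - sqrt(2)/8.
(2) The probability of measuring |000> is sqrt(2)/8 + 1/4.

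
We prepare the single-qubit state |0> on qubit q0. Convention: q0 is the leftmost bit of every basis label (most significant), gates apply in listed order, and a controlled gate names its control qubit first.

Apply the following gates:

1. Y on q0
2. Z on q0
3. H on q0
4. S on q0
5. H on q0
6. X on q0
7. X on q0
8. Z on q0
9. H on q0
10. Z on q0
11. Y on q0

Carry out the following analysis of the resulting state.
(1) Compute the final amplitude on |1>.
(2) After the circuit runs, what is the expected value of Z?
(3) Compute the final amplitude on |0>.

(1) The amplitude on |1> is -sqrt(2)*I/2.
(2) The expectation value of Z is 0.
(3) The final state's coefficient on |0> equals sqrt(2)/2.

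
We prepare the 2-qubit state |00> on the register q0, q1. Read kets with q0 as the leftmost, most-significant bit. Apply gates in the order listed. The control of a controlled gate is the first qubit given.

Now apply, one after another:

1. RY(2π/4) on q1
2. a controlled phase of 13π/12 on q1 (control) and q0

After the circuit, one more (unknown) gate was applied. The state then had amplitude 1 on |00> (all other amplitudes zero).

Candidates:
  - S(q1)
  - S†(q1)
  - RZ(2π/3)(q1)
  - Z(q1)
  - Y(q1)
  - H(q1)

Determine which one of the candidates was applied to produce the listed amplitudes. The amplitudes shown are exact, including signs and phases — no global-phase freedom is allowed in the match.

The unique candidate consistent with the amplitudes is H(q1).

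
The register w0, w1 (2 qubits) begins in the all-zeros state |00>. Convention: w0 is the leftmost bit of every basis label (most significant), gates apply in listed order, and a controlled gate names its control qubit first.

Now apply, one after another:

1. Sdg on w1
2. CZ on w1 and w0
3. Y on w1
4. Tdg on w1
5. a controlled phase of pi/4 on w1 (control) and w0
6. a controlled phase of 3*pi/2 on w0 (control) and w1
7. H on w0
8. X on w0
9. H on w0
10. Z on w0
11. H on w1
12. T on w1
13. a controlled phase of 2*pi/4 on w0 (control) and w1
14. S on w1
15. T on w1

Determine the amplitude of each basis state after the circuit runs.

The final amplitudes are sqrt(2)*exp(I*pi/4)/2 on |00>, sqrt(2)*exp(I*pi/4)/2 on |01>, 0 on |10>, 0 on |11>. Key observation: gates 7-10 undo each other exactly, leaving only the rest of the circuit to track.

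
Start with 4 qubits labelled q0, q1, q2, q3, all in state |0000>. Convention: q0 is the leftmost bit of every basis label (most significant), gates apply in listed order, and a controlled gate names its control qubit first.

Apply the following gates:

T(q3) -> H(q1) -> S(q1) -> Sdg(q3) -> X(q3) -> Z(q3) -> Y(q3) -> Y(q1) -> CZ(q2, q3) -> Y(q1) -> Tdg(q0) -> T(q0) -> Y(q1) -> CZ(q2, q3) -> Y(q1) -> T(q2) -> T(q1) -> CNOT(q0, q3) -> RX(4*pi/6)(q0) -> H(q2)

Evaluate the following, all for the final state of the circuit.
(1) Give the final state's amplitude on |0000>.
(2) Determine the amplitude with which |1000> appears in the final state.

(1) The final state's coefficient on |0000> equals I/4. Key observation: steps 8-15 multiply out to the identity, so the circuit reduces to the remaining gates.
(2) The final state's coefficient on |1000> equals sqrt(3)/4.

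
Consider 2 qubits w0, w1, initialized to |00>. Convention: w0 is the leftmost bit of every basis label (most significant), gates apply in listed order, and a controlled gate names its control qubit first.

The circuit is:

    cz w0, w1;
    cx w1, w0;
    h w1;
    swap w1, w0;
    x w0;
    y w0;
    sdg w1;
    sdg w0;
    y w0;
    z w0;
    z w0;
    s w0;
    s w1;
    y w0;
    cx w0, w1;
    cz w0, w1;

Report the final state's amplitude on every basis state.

The resulting statevector has amplitude sqrt(2)/2 on |00>, 0 on |01>, 0 on |10>, -sqrt(2)/2 on |11>.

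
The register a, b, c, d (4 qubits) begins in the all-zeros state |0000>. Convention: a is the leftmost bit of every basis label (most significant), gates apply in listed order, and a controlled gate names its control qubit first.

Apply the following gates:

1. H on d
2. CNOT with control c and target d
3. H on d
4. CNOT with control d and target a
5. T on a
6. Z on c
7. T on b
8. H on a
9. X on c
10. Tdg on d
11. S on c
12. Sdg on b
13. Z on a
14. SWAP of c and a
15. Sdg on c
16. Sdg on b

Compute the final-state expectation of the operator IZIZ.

In the final state, IZIZ has expectation 1.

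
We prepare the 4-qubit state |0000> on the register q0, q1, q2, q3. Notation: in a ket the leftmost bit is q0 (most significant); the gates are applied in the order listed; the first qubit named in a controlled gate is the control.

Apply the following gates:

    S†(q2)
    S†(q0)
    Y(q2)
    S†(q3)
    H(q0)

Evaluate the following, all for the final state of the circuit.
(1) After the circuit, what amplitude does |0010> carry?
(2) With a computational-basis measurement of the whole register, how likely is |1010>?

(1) The amplitude on |0010> is sqrt(2)*I/2.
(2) Outcome |1010> occurs with probability 1/2.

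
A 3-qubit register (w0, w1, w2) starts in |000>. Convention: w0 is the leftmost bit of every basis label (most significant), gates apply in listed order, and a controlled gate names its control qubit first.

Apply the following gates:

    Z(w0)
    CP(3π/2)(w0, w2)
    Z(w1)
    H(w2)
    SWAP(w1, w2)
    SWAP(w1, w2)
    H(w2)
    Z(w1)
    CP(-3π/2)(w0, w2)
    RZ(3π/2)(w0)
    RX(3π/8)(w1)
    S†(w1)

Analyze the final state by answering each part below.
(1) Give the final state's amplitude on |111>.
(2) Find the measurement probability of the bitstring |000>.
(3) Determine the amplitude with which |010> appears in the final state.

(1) The amplitude on |111> is 0.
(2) A full measurement returns |000> with probability cos(3*pi/16)**2.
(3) The amplitude on |010> is exp(I*pi/4)*sin(3*pi/16).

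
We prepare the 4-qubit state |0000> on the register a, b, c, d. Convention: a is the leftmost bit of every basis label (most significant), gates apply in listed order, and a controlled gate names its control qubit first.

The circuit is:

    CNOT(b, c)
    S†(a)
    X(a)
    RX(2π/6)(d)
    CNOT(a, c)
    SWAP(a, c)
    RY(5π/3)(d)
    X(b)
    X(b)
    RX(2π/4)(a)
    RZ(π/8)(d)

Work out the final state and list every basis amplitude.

After the circuit, the state carries amplitude sqrt(2)*(3 - I)*exp(7*I*pi/16)/8 on |0010>, sqrt(6)*(1 - I)*exp(I*pi/16)/8 on |0011>, sqrt(2)*(3 - I)*exp(15*I*pi/16)/8 on |1010>, sqrt(6)*(1 + I)*exp(I*pi/16)/8 on |1011>, and 0 on every other basis state. Key observation: the block from step 8 through step 9 cancels to the identity and can be dropped.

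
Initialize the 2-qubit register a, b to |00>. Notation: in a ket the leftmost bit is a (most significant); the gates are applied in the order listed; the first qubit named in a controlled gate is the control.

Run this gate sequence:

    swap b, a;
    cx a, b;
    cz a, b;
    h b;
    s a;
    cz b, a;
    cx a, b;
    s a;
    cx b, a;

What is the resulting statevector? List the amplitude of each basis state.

The final amplitudes are sqrt(2)/2 on |00>, 0 on |01>, 0 on |10>, sqrt(2)/2 on |11>.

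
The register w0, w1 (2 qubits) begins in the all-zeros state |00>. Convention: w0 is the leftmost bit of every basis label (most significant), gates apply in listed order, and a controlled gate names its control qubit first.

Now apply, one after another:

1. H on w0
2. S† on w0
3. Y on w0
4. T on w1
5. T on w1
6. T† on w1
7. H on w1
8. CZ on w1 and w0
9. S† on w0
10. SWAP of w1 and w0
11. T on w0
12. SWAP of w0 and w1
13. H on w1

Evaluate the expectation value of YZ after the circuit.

The expectation value of YZ is sqrt(2)/2.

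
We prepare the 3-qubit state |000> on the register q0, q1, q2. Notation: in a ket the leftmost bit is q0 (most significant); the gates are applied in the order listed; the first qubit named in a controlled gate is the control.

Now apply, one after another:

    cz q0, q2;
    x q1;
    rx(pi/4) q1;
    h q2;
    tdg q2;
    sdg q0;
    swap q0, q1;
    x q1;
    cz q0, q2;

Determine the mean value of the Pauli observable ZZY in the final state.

The observable ZZY averages to sqrt(2)/2.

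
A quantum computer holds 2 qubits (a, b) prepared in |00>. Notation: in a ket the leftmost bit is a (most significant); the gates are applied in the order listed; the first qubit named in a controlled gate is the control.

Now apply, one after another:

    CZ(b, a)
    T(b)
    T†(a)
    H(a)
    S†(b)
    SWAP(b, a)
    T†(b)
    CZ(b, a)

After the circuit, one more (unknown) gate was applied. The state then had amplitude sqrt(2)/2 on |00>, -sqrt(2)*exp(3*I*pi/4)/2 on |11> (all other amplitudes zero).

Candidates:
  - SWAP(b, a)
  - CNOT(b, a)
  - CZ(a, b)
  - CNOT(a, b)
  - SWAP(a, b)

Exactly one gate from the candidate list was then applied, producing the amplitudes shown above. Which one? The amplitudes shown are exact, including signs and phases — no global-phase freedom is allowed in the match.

It was CNOT(b, a) that produced the state shown.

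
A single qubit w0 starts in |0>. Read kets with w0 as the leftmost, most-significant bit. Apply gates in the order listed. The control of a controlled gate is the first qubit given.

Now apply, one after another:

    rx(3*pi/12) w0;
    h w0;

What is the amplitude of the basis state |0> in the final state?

The final state's coefficient on |0> equals sqrt(2)*sqrt(sqrt(2) + 2)/4 - sqrt(2)*I*sqrt(2 - sqrt(2))/4.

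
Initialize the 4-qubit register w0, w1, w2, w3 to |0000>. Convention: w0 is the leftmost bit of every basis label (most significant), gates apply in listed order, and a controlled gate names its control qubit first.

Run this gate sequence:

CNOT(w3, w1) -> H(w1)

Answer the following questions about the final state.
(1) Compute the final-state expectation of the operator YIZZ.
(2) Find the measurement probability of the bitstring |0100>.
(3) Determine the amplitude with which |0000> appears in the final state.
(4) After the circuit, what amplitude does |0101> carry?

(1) The observable YIZZ averages to 0.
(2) A full measurement returns |0100> with probability 1/2.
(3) The amplitude on |0000> is sqrt(2)/2.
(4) |0101> carries amplitude 0 in the final state.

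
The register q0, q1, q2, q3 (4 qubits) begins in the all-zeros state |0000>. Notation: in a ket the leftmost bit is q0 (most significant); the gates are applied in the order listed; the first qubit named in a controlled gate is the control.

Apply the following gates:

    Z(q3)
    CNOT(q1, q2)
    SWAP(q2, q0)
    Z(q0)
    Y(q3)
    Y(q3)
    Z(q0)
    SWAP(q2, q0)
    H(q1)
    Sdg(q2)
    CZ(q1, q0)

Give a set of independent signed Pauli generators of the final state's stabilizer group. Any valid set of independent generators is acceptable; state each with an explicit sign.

The stabilizer group can be generated by +IXII, +ZIII, +IIZI, +IIIZ, among other valid generating sets. Key observation: steps 3-8 multiply out to the identity, so the circuit reduces to the remaining gates.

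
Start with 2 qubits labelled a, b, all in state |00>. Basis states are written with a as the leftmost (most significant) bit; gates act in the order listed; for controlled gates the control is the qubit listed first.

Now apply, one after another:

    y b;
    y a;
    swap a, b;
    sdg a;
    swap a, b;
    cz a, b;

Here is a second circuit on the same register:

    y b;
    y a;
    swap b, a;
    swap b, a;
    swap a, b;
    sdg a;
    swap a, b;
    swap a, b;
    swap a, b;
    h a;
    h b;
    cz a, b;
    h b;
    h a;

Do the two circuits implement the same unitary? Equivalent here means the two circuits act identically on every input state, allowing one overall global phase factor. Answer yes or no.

No: there is an input state on which the two circuits produce genuinely different outputs (not merely differing by a phase).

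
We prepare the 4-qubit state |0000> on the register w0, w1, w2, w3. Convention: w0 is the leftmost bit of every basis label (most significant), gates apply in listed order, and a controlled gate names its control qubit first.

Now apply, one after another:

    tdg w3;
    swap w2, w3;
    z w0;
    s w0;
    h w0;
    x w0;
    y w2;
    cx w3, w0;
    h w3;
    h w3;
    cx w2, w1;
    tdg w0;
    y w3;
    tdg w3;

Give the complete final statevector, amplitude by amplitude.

The resulting statevector has amplitude sqrt(2)*exp(3*I*pi/4)/2 on |0111>, sqrt(2)*I/2 on |1111>, and 0 on every other basis state. Key observation: steps 9-10 multiply out to the identity, so the circuit reduces to the remaining gates.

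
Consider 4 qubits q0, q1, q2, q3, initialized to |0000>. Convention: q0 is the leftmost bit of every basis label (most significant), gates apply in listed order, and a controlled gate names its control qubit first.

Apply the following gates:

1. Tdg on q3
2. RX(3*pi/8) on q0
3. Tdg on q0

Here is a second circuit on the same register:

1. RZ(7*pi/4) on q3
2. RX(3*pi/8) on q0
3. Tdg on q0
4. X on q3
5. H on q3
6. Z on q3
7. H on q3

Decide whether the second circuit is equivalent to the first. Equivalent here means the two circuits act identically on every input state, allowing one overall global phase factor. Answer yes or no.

Yes, they are equivalent — the unitaries differ by at most a global phase.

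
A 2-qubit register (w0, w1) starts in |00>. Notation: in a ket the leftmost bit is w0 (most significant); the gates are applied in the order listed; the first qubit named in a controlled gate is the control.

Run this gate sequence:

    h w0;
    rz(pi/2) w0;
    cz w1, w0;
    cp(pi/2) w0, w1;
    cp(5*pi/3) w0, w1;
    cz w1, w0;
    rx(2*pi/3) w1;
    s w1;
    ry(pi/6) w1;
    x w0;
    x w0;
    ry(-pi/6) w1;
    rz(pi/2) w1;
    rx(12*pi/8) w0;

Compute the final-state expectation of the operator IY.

The observable IY averages to sqrt(3)/2. Key observation: gates 9-12 undo each other exactly, leaving only the rest of the circuit to track.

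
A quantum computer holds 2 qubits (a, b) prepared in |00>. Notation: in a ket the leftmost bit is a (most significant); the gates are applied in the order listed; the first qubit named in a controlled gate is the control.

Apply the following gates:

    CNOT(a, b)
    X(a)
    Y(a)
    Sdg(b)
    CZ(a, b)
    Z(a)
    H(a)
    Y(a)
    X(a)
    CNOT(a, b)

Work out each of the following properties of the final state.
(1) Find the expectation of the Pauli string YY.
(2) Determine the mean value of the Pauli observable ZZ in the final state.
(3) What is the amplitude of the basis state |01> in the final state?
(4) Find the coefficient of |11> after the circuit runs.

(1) The expectation value of YY is 1.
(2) In the final state, ZZ has expectation 1.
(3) The final state's coefficient on |01> equals 0.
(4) The amplitude on |11> is -sqrt(2)/2.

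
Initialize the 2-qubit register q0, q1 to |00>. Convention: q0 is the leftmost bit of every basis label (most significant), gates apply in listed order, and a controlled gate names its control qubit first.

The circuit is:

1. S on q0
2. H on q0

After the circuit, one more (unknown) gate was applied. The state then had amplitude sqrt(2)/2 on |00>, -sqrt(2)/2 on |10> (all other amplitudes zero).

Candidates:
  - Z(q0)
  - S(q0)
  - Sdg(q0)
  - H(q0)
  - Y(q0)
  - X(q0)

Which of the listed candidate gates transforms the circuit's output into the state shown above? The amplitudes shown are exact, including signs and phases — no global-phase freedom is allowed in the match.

It was Z(q0) that produced the state shown.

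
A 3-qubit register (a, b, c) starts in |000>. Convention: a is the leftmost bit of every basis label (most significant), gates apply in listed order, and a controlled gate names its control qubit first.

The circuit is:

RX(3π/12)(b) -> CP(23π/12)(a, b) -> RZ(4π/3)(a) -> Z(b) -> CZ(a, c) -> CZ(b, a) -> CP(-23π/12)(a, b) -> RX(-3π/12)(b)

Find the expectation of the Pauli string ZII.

The expectation value of ZII is 1.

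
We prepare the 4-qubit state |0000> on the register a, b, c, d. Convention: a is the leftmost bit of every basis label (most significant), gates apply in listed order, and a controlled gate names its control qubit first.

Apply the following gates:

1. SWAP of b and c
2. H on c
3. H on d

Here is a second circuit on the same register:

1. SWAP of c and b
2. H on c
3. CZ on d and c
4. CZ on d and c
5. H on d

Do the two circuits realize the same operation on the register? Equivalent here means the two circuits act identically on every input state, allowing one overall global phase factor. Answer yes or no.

Yes, they are equivalent — the unitaries differ by at most a global phase.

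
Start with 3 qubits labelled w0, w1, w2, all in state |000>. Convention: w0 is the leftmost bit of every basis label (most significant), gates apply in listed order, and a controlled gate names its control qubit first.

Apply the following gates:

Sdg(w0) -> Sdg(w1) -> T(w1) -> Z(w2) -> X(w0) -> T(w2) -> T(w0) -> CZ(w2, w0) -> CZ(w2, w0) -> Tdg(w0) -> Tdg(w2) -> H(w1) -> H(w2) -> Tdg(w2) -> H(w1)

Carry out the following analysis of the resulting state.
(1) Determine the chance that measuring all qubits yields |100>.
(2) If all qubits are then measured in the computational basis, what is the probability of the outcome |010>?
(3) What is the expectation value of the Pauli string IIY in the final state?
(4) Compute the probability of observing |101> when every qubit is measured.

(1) Outcome |100> occurs with probability 1/2. Key observation: steps 6-11 multiply out to the identity, so the circuit reduces to the remaining gates.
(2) The probability of measuring |010> is 0.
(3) In the final state, IIY has expectation -sqrt(2)/2.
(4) Outcome |101> occurs with probability 1/2.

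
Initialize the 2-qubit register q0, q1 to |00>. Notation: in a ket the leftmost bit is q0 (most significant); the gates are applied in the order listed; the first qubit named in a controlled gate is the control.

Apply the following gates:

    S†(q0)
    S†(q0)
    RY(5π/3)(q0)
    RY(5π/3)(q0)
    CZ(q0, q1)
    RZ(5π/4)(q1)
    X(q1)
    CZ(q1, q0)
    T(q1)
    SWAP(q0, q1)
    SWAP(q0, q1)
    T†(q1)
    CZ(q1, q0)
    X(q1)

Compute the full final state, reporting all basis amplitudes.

The resulting statevector has amplitude -exp(3*I*pi/8)/2 on |00>, 0 on |01>, sqrt(3)*exp(3*I*pi/8)/2 on |10>, 0 on |11>. Key observation: steps 7-14 multiply out to the identity, so the circuit reduces to the remaining gates.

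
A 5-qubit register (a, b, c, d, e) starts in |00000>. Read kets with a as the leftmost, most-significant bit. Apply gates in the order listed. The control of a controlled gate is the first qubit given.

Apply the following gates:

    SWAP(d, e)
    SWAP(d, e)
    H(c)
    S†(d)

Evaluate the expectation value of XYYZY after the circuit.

The observable XYYZY averages to 0. Key observation: gates 1-2 undo each other exactly, leaving only the rest of the circuit to track.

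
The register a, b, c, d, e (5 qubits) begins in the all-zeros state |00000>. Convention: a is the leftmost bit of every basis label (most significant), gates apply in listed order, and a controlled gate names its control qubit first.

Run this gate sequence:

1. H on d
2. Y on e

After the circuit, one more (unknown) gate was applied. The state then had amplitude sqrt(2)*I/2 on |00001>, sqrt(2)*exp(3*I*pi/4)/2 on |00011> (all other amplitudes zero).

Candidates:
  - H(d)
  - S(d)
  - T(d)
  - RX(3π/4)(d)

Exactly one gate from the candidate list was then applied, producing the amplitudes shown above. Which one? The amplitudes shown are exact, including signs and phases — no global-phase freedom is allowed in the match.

It was T(d) that produced the state shown.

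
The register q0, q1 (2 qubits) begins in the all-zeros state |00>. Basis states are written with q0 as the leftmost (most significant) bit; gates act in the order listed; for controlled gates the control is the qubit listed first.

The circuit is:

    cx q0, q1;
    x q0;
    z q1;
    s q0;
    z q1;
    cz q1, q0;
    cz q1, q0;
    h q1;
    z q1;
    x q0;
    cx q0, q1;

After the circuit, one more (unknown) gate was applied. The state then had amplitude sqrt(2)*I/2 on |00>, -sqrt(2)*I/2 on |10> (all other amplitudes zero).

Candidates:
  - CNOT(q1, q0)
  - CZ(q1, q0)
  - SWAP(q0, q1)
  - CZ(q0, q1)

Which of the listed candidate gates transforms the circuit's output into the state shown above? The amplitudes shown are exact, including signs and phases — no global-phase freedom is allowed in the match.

It was SWAP(q0, q1) that produced the state shown.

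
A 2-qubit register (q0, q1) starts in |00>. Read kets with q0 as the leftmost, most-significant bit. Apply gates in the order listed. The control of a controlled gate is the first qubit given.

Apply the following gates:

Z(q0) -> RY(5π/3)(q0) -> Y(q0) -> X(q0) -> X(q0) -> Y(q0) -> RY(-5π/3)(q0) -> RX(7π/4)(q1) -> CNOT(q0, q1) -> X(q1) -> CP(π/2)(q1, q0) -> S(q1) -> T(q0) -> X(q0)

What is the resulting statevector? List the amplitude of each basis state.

After the circuit, the state carries amplitude 0 on |00>, 0 on |01>, -I*sqrt(2 - sqrt(2))/2 on |10>, -I*sqrt(sqrt(2) + 2)/2 on |11>. Key observation: gates 2-7 undo each other exactly, leaving only the rest of the circuit to track.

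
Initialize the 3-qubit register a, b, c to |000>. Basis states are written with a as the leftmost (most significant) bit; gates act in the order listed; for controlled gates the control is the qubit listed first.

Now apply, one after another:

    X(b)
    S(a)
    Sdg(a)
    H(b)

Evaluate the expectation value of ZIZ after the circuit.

The expectation value of ZIZ is 1. Key observation: steps 2-3 multiply out to the identity, so the circuit reduces to the remaining gates.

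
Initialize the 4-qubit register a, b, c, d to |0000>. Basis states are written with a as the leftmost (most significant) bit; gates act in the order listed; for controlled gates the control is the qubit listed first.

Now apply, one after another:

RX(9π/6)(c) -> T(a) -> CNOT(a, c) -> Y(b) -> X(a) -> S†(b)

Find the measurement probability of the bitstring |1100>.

The probability of measuring |1100> is 1/2.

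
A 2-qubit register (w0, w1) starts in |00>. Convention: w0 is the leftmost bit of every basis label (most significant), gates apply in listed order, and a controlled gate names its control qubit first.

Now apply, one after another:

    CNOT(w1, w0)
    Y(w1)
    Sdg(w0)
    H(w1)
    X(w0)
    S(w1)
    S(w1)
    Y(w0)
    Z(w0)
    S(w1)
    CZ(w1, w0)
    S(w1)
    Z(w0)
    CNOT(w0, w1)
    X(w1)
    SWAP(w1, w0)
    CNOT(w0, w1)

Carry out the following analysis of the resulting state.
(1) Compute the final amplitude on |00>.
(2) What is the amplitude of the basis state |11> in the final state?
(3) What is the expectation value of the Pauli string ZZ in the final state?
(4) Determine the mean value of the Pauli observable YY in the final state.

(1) |00> carries amplitude -sqrt(2)/2 in the final state.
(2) The amplitude on |11> is sqrt(2)/2.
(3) The expectation value of ZZ is 1.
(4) In the final state, YY has expectation 1.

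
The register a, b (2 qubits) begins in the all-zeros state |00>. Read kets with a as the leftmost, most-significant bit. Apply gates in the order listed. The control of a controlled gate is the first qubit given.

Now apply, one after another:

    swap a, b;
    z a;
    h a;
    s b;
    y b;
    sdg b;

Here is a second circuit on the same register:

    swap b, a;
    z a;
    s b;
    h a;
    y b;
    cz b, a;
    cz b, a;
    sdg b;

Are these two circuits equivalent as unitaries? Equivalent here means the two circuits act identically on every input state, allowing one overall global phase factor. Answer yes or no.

Yes: on every input state the two circuits agree up to one overall phase factor.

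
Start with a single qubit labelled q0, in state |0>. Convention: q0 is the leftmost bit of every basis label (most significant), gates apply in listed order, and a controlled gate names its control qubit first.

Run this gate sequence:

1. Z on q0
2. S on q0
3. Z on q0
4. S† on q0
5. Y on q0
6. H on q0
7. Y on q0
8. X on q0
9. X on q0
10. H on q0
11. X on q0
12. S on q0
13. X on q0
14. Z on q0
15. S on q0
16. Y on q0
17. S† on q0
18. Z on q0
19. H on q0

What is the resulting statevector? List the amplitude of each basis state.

The final amplitudes are sqrt(2)*I/2 on |0>, -sqrt(2)*I/2 on |1>.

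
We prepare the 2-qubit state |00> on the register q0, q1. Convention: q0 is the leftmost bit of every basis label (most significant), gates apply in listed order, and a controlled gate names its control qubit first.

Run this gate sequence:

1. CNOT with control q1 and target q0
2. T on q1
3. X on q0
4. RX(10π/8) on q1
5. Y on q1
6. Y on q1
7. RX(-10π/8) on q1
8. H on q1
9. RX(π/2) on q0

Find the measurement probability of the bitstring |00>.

A full measurement returns |00> with probability 1/4.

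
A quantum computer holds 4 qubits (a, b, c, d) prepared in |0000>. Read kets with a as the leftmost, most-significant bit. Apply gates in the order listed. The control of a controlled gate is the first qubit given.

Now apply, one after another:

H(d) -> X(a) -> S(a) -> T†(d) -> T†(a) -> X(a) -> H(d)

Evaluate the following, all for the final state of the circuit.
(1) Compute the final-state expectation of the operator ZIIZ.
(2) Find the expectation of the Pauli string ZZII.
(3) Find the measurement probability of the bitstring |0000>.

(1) The observable ZIIZ averages to sqrt(2)/2.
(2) The expectation value of ZZII is 1.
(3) The probability of measuring |0000> is sqrt(2)/4 + 1/2.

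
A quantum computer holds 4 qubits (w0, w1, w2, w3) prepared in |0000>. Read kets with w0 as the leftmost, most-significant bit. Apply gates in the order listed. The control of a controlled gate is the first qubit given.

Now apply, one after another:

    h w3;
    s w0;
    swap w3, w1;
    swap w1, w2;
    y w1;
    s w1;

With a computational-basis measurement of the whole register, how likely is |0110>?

Outcome |0110> occurs with probability 1/2.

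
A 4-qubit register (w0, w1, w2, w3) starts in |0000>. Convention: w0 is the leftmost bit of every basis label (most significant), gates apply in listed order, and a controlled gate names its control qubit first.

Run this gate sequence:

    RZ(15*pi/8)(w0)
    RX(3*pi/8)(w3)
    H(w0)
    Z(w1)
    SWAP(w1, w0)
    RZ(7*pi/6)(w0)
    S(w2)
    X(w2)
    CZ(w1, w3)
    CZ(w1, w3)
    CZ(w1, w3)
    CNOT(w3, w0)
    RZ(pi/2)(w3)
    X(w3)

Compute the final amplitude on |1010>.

The amplitude on |1010> is sqrt(2)*exp(11*I*pi/48)*sin(3*pi/16)/2. Key observation: the block from step 9 through step 10 cancels to the identity and can be dropped.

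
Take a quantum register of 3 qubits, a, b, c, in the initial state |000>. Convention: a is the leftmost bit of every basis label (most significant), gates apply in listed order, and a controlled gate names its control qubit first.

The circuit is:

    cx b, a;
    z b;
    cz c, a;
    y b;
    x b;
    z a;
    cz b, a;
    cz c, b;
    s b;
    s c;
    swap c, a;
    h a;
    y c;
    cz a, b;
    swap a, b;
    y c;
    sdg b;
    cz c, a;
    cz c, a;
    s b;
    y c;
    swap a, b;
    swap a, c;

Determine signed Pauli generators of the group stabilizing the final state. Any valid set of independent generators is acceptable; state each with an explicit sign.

The stabilizer group can be generated by +IIX, -ZII, +IZI, among other valid generating sets.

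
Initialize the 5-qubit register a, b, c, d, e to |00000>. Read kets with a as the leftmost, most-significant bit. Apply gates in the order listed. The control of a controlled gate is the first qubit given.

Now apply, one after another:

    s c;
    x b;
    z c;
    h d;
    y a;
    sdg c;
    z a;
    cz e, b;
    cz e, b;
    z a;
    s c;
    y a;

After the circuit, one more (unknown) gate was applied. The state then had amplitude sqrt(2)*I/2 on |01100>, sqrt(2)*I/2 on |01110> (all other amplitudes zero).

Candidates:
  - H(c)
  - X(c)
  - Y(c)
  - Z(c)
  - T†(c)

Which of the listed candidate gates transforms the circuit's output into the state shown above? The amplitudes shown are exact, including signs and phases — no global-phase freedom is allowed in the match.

It was Y(c) that produced the state shown. Key observation: the block from step 5 through step 12 cancels to the identity and can be dropped.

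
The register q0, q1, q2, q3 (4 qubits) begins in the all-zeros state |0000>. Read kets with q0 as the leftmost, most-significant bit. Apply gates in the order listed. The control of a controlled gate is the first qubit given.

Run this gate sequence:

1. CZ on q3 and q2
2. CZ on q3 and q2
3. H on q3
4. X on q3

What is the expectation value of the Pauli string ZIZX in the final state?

The observable ZIZX averages to 1. Key observation: steps 1-2 multiply out to the identity, so the circuit reduces to the remaining gates.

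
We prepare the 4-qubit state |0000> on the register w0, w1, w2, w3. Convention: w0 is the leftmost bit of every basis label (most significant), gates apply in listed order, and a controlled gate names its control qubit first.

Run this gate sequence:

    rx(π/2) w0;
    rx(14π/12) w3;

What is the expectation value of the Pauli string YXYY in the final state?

In the final state, YXYY has expectation 0.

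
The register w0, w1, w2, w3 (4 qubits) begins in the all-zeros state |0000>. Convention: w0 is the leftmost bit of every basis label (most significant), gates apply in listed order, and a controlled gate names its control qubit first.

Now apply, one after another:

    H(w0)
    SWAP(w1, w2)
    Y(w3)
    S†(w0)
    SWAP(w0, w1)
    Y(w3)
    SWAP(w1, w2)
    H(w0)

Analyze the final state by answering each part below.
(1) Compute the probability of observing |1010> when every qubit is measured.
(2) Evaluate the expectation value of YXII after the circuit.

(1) The probability of measuring |1010> is 1/4.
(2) The expectation value of YXII is 0.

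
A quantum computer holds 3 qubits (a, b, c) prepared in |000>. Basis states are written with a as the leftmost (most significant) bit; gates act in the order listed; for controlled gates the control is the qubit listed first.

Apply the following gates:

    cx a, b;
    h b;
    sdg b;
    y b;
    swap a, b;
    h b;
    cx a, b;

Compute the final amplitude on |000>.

The amplitude on |000> is -1/2.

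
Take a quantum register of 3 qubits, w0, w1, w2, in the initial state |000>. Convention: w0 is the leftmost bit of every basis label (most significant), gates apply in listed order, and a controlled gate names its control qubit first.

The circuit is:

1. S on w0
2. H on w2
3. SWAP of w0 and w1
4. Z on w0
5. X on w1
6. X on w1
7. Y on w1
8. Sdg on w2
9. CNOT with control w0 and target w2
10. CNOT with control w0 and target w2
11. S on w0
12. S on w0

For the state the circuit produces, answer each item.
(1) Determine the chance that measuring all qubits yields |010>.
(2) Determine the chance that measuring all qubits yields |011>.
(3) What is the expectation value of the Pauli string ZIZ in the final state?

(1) Outcome |010> occurs with probability 1/2. Key observation: the block from step 5 through step 6 cancels to the identity and can be dropped.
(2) The probability of measuring |011> is 1/2.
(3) The expectation value of ZIZ is 0.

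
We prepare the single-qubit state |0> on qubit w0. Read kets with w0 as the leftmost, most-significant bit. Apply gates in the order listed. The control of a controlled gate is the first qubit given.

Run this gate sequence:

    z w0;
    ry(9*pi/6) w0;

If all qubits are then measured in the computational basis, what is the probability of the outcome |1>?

The probability of measuring |1> is 1/2.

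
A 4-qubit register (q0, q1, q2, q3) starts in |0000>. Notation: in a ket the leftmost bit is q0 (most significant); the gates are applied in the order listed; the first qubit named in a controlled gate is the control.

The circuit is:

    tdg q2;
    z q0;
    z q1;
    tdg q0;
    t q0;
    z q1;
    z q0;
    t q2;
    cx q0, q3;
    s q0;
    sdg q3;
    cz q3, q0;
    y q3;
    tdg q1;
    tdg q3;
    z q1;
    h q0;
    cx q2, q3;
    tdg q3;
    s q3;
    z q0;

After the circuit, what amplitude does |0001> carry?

|0001> carries amplitude sqrt(2)*I/2 in the final state. Key observation: gates 1-8 undo each other exactly, leaving only the rest of the circuit to track.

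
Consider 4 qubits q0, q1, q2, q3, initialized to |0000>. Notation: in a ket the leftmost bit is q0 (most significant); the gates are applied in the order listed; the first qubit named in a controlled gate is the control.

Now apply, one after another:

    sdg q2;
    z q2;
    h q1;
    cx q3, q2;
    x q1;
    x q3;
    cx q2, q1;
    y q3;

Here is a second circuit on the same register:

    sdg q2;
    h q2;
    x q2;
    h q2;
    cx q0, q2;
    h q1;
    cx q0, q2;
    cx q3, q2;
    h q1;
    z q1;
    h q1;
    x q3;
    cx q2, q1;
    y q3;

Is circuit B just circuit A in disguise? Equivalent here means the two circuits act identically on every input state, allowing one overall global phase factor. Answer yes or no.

Yes, they are equivalent — the unitaries differ by at most a global phase.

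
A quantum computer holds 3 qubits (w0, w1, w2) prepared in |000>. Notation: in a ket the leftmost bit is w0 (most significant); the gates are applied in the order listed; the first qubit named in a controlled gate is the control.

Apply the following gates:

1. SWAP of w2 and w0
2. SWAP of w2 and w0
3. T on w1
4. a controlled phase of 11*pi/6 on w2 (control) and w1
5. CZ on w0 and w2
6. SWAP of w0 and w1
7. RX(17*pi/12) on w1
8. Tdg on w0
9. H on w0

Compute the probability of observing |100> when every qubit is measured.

The probability of measuring |100> is -sqrt(6)/16 + sqrt(2)/16 + 1/4. Key observation: gates 1-2 undo each other exactly, leaving only the rest of the circuit to track.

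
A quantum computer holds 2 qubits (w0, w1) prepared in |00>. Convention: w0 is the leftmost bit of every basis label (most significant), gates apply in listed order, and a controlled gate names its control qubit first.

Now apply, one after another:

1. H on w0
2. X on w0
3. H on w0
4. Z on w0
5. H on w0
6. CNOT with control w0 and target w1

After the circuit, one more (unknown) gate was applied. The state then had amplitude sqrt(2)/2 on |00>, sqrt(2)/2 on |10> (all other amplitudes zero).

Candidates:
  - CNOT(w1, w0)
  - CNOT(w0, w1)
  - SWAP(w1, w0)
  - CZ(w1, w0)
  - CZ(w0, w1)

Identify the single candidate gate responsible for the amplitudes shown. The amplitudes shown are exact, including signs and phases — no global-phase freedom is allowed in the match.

The unique candidate consistent with the amplitudes is CNOT(w0, w1). Key observation: the block from step 1 through step 4 cancels to the identity and can be dropped.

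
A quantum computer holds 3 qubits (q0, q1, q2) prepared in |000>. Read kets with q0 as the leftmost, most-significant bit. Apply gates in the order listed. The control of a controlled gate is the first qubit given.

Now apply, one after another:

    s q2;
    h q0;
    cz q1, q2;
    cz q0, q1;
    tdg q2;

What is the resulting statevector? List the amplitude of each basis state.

The final amplitudes are sqrt(2)/2 on |000>, sqrt(2)/2 on |100>, and 0 on every other basis state.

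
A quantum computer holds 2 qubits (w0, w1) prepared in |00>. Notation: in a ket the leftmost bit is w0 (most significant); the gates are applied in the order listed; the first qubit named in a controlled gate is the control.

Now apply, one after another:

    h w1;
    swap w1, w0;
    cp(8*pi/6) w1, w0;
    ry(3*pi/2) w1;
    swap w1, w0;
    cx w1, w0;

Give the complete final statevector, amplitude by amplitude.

The resulting statevector has amplitude -1/2 on |00>, 1/2 on |01>, 1/2 on |10>, -1/2 on |11>.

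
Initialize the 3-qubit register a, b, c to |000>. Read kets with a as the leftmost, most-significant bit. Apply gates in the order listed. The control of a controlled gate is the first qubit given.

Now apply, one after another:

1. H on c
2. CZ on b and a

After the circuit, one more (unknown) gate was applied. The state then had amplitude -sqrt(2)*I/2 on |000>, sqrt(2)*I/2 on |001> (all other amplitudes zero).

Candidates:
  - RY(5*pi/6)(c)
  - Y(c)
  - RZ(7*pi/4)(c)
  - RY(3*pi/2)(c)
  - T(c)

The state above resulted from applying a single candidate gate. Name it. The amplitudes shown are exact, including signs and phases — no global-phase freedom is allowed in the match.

The applied gate was Y(c).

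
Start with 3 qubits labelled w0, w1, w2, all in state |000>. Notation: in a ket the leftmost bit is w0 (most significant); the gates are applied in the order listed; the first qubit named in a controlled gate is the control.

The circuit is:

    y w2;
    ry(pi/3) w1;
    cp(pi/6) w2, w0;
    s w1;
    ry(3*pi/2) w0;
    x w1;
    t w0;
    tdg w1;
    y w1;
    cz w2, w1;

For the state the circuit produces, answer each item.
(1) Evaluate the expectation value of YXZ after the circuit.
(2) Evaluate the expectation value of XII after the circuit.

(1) In the final state, YXZ has expectation -sqrt(3)/4.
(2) In the final state, XII has expectation -sqrt(2)/2.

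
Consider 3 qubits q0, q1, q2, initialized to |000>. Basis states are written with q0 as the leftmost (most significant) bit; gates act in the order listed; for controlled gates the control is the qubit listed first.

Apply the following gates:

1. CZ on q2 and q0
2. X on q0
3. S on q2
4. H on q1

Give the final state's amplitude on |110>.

The final state's coefficient on |110> equals sqrt(2)/2.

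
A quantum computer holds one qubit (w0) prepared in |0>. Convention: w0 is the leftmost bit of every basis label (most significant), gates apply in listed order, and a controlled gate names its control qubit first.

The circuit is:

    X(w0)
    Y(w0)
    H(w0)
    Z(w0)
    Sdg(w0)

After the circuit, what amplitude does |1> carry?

The final state's coefficient on |1> equals sqrt(2)/2.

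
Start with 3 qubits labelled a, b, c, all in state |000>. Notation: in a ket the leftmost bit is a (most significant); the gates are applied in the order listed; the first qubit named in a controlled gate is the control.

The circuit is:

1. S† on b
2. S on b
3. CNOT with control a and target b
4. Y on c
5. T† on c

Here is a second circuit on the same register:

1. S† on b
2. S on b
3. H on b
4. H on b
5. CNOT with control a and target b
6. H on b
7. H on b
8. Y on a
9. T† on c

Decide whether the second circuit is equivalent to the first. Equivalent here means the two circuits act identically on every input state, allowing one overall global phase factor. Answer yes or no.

No, they are not equivalent — no single phase factor reconciles the two unitaries.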